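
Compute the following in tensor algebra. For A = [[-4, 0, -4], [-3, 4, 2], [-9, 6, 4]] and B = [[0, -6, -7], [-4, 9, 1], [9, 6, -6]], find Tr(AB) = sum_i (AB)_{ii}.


Tr(AB) = sum_i (AB)_{ii} where (AB)_{ii} = sum_k A_{ik} B_{ki}.
(AB)_{11} = -4*0 + 0*-4 + -4*9 = -36
(AB)_{22} = -3*-6 + 4*9 + 2*6 = 66
(AB)_{33} = -9*-7 + 6*1 + 4*-6 = 45
Tr(AB) = -36 + 66 + 45 = 75

75


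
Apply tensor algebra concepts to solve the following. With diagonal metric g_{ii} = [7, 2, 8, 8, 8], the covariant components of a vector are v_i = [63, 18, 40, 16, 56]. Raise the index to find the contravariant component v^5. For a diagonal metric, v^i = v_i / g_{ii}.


To raise an index with a diagonal metric: v^i = v_i / g_{ii}.
For index 5: v_5 = 56, g_{55} = 8
v^5 = 56 / 8 = 7

7


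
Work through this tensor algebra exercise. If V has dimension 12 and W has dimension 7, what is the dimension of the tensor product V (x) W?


The dimension of a tensor product is the product of dimensions.
dim(V) = 12, dim(W) = 7
dim(V (x) W) = 12 * 7 = 84

84


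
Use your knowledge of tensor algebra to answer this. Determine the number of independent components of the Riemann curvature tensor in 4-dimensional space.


The Riemann tensor in d dimensions has d^2(d^2 - 1)/12 independent components.
d = 4, so d^2 = 16
d^2 - 1 = 15
d^2(d^2 - 1) = 16 * 15 = 240
Divide by 12: 240 / 12 = 20

20


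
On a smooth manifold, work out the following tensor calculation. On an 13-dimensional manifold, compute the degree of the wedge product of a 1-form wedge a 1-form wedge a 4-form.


The degree of a wedge product is the sum of the degrees of the individual forms.
Degrees: 1, 1, 4
Total degree = 1 + 1 + 4 = 6

6


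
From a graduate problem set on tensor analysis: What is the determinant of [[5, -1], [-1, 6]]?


For a 2x2 matrix [[a, b], [c, d]], det = a*d - b*c.
a = 5, b = -1, c = -1, d = 6
a*d = 5 * 6 = 30
b*c = -1 * -1 = 1
det = 30 - 1 = 29

29


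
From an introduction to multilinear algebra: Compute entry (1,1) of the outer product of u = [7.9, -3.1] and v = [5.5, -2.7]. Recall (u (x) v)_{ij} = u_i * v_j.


The outer product entry T_{ij} = u_i * v_j.
We need i=1, j=1.
u_1 = 7.9, v_1 = 5.5
T_{1,1} = 7.9 * 5.5 = 43.45

43.45


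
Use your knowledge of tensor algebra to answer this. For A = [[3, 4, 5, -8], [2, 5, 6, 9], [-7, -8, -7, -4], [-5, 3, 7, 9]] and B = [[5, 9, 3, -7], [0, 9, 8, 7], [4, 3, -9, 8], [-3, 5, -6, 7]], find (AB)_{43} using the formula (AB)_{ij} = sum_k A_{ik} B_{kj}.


(AB)_{ij} = sum_k A_{ik} B_{kj}.
For i=4, j=3:
A_{41} * B_{13} = -5 * 3 = -15
A_{42} * B_{23} = 3 * 8 = 24
A_{43} * B_{33} = 7 * -9 = -63
A_{44} * B_{43} = 9 * -6 = -54
Sum = -15 + 24 + -63 + -54 = -108

-108


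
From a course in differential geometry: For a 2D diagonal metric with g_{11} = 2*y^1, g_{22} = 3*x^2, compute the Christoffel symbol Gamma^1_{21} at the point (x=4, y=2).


For a diagonal metric, Gamma^k_{ij} = (1/2) g^{kk} (dg_{ik}/dx_j + dg_{jk}/dx_i - dg_{ij}/dx_k).
The metric is diagonal, so g_{ab} = 0 for a != b.
At the given point: g_{11} = 4, g_{22} = 48
g^{11} = 1/4
dg_{21}/dx_1 = 0 (off-diagonal)
dg_{11}/dx_2 = dg_{11}/dx_2 = 2
dg_{21}/dx_1 = 0 (off-diagonal)
Numerator = 0 + 2 - 0 = 2
Gamma^1_{21} = 2 / (2 * 4) = 1/4

1/4


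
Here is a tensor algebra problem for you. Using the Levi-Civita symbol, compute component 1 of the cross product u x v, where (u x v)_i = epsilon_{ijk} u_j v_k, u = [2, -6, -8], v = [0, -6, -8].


(u x v)_1 = sum_{j,k} epsilon_{1jk} u_j v_k. Only permutations of (1,2,3) contribute; the two non-zero terms are:
eps_{123} u_2 v_3 = 1 * -6 * -8 = 48
eps_{132} u_3 v_2 = -1 * -8 * -6 = -48
(u x v)_1 = 0

0


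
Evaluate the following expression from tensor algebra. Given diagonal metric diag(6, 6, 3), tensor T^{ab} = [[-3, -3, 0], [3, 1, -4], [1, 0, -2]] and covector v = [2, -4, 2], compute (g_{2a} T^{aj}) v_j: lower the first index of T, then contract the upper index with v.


Step 1: lower the first index. For a diagonal metric, g_{ia} T^{aj} = g_{ii} T^{ij} (no sum on i).
g_{22} = 6
S_2{}^1 = 6 * T^{21} = 6 * 3 = 18
S_2{}^2 = 6 * T^{22} = 6 * 1 = 6
S_2{}^3 = 6 * T^{23} = 6 * -4 = -24
Step 2: contract S_2{}^j with v_j.
S_2{}^1 * v_1 = 18 * 2 = 36
S_2{}^2 * v_2 = 6 * -4 = -24
S_2{}^3 * v_3 = -24 * 2 = -48
Result = 36 + -24 + -48 = -36

-36


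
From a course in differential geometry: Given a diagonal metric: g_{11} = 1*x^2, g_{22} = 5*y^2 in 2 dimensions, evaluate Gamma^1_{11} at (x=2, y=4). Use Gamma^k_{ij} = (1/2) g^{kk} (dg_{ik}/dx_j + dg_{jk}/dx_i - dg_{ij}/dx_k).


For a diagonal metric, Gamma^k_{ij} = (1/2) g^{kk} (dg_{ik}/dx_j + dg_{jk}/dx_i - dg_{ij}/dx_k).
The metric is diagonal, so g_{ab} = 0 for a != b.
At the given point: g_{11} = 4, g_{22} = 80
g^{11} = 1/4
dg_{11}/dx_1 = dg_{11}/dx_1 = 4
dg_{11}/dx_1 = dg_{11}/dx_1 = 4
dg_{11}/dx_1 = dg_{11}/dx_1 = 4
Numerator = 4 + 4 - 4 = 4
Gamma^1_{11} = 4 / (2 * 4) = 1/2

1/2


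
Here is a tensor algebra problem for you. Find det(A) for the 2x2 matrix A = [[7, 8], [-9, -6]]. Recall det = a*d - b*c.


For a 2x2 matrix [[a, b], [c, d]], det = a*d - b*c.
a = 7, b = 8, c = -9, d = -6
a*d = 7 * -6 = -42
b*c = 8 * -9 = -72
det = -42 - -72 = 30

30


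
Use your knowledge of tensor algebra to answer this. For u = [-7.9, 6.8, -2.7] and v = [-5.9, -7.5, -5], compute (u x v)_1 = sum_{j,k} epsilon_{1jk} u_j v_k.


(u x v)_1 = sum_{j,k} epsilon_{1jk} u_j v_k. Only permutations of (1,2,3) contribute; the two non-zero terms are:
eps_{123} u_2 v_3 = 1 * 6.8 * -5 = -34
eps_{132} u_3 v_2 = -1 * -2.7 * -7.5 = -20.25
(u x v)_1 = -54.25

-54.25


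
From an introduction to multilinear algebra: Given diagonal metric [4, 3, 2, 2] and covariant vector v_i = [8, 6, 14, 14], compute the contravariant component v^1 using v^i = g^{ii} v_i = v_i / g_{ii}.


To raise an index with a diagonal metric: v^i = v_i / g_{ii}.
For index 1: v_1 = 8, g_{11} = 4
v^1 = 8 / 4 = 2

2


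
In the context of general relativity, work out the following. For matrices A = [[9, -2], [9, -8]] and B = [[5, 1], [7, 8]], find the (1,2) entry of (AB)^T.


(AB)^T_{ij} = (AB)_{ji} = sum_k A_{jk} B_{ki}.
For i=1, j=2 we need (AB)_{21}:
A_{21} * B_{11} = 9 * 5 = 45
A_{22} * B_{21} = -8 * 7 = -56
Sum = 45 + -56 = -11

-11


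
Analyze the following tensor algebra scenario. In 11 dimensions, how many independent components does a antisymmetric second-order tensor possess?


A antisymmetric rank-2 tensor in d dimensions has d(d-1)/2 independent components.
d = 11
d(d-1)/2 = 11 * 10 / 2 = 110 / 2 = 55

55


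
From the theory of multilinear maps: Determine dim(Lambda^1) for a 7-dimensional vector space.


The dimension of the space of p-forms on an n-dimensional space is C(n, p).
n = 7, p = 1
C(7, 1) = 7! / (1! * 6!) = 7

7


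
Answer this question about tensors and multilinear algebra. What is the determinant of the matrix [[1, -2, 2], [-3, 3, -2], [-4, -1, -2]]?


Expanding along the first row, det(A) = a11*M_11 - a12*M_12 + a13*M_13, where M_1j is the (1,j) minor.
Minor M_11 = 3*-2 - -2*-1 = -8
Minor M_12 = -3*-2 - -2*-4 = -2
Minor M_13 = -3*-1 - 3*-4 = 15
det = 1*(-8) - -2*(-2) + 2*(15)
    = -8 - 4 + 30
    = 18

18


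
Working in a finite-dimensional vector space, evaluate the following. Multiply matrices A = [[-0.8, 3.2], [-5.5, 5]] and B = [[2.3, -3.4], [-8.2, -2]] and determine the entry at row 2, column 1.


(AB)_{ij} = sum_k A_{ik} B_{kj}.
For i=2, j=1:
A_{21} * B_{11} = -5.5 * 2.3 = -12.65
A_{22} * B_{21} = 5 * -8.2 = -41
Sum = -12.65 + -41 = -53.65

-53.65


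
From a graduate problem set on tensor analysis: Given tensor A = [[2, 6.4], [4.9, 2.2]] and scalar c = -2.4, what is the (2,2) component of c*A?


Scalar multiplication: (cA)_{ij} = c * A_{ij}.
c = -2.4
A_{22} = 2.2
(cA)_{22} = -2.4 * 2.2 = -5.28

-5.28


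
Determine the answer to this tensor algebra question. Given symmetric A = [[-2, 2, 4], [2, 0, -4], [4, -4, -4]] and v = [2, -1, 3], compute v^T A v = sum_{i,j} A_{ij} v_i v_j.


First compute Av:
(Av)_1 = -2*2 + 2*-1 + 4*3 = 6
(Av)_2 = 2*2 + 0*-1 + -4*3 = -8
(Av)_3 = 4*2 + -4*-1 + -4*3 = 0
Av = [6, -8, 0]
Then v^T (Av) = 2*6 + -1*-8 + 3*0
= 12 + 8 + 0 = 20

20


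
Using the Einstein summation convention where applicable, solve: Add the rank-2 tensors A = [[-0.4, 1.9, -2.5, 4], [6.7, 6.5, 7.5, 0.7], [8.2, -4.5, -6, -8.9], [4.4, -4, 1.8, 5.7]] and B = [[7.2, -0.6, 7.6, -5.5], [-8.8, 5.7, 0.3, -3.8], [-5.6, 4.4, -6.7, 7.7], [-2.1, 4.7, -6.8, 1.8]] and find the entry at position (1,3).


Tensor addition is component-wise: (A + B)_{ij} = A_{ij} + B_{ij}.
A_{13} = -2.5
B_{13} = 7.6
(A + B)_{13} = -2.5 + 7.6 = 5.1

5.1


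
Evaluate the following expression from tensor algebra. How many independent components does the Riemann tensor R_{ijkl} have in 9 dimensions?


The Riemann tensor in d dimensions has d^2(d^2 - 1)/12 independent components.
d = 9, so d^2 = 81
d^2 - 1 = 80
d^2(d^2 - 1) = 81 * 80 = 6480
Divide by 12: 6480 / 12 = 540

540


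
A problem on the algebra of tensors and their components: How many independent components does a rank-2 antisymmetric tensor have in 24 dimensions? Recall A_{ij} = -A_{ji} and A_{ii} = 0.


An antisymmetric rank-2 tensor satisfies A_{ij} = -A_{ji}, so diagonal entries are zero.
The independent components are the upper-triangular entries: C(n, 2) = n(n-1)/2.
n = 24
C(24, 2) = 24 * 23 / 2 = 552 / 2 = 276

276


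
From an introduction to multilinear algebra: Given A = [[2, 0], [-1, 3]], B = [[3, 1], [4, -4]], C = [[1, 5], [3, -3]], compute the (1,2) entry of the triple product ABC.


(ABC)_{12} = sum_m (AB)_{1m} C_{m2}. First compute row 1 of AB.
(AB)_{11} = 2*3 + 0*4 = 6
(AB)_{12} = 2*1 + 0*-4 = 2
Now contract with column 2 of C:
(AB)_{11} * C_{12} = 6 * 5 = 30
(AB)_{12} * C_{22} = 2 * -3 = -6
(ABC)_{12} = 30 + -6 = 24

24


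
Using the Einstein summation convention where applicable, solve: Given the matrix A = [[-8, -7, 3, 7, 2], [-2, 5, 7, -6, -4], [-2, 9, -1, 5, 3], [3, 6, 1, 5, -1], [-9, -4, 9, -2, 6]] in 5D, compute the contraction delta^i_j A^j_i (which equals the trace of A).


The contraction (trace) of a rank-2 tensor is the sum of its diagonal elements.
Diagonal entries: A[1,1] = -8, A[2,2] = 5, A[3,3] = -1, A[4,4] = 5, A[5,5] = 6
Tr(A) = -8 + 5 + -1 + 5 + 6 = 7

7


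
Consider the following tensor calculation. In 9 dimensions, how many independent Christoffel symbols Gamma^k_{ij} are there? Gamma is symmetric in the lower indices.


Christoffel symbols Gamma^k_{ij} are symmetric in i,j, so there are d * d(d+1)/2 independent symbols.
d = 9
d(d+1)/2 = 9 * 10 / 2 = 45
Total = 9 * 45 = 405

405


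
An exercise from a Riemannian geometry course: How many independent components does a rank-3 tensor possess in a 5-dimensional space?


The number of components of a rank-r tensor in d dimensions is d^r.
Here d = 5 and r = 3.
5^3 = 125

125


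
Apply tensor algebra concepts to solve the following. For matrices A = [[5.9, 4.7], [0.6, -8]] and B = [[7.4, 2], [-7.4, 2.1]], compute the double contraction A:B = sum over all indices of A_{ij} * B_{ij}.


A:B = sum over all i,j of A_{ij} * B_{ij}.
Row 1: 5.9*7.4=43.66, 4.7*2=9.4 => row sum = 53.06
Row 2: 0.6*-7.4=-4.44, -8*2.1=-16.8 => row sum = -21.24
Total = 53.06 + -21.24 = 31.82

31.82


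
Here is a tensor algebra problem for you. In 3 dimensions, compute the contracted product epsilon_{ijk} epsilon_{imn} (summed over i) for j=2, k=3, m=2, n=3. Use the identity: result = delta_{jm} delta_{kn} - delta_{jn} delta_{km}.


Using the identity: epsilon_{ijk} epsilon_{imn} = delta_{jm} delta_{kn} - delta_{jn} delta_{km}.
delta_{22} = 1
delta_{33} = 1
delta_{23} = 0
delta_{32} = 0
Result = 1 * 1 - 0 * 0 = 1 - 0 = 1

1


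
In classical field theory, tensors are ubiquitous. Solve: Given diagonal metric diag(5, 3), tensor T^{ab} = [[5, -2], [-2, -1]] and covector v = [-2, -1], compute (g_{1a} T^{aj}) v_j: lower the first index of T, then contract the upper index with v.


Step 1: lower the first index. For a diagonal metric, g_{ia} T^{aj} = g_{ii} T^{ij} (no sum on i).
g_{11} = 5
S_1{}^1 = 5 * T^{11} = 5 * 5 = 25
S_1{}^2 = 5 * T^{12} = 5 * -2 = -10
Step 2: contract S_1{}^j with v_j.
S_1{}^1 * v_1 = 25 * -2 = -50
S_1{}^2 * v_2 = -10 * -1 = 10
Result = -50 + 10 = -40

-40


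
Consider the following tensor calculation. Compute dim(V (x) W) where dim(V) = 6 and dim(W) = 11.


The dimension of a tensor product is the product of dimensions.
dim(V) = 6, dim(W) = 11
dim(V (x) W) = 6 * 11 = 66

66


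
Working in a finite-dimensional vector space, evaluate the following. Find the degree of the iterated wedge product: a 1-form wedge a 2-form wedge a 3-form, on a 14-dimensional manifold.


The degree of a wedge product is the sum of the degrees of the individual forms.
Degrees: 1, 2, 3
Total degree = 1 + 2 + 3 = 6

6


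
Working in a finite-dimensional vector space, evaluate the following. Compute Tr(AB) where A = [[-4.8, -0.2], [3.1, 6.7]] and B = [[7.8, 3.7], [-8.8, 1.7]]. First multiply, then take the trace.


Tr(AB) = sum_i (AB)_{ii} where (AB)_{ii} = sum_k A_{ik} B_{ki}.
(AB)_{11} = -4.8*7.8 + -0.2*-8.8 = -35.68
(AB)_{22} = 3.1*3.7 + 6.7*1.7 = 22.86
Tr(AB) = -35.68 + 22.86 = -12.82

-12.82


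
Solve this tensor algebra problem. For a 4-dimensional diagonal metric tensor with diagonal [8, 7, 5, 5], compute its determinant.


For a diagonal metric, the determinant is the product of diagonal entries.
Diagonal entries: 8, 7, 5, 5
det(g) = 8 * 7 * 5 * 5 = 1400

1400


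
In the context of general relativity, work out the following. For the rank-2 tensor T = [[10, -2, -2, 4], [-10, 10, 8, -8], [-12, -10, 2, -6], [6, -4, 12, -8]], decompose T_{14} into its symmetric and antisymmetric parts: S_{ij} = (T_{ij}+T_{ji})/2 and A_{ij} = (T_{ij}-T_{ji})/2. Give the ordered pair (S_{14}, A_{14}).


T_{14} = 4
T_{41} = 6
S_{14} = (4 + 6)/2 = 10/2 = 5
A_{14} = (4 - 6)/2 = -2/2 = -1
Check: S + A = 5 + -1 = 4 = T_{14}.

(5, -1)


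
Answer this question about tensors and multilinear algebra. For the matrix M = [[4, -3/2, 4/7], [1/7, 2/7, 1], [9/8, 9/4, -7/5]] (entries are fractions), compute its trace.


The trace is the sum of diagonal entries.
Diagonal: M[1,1] = 4, M[2,2] = 2/7, M[3,3] = -7/5
Tr(M) = 4 + 2/7 + -7/5
Computing step by step:
After adding M[1,1]: 4
After adding M[2,2]: 30/7
After adding M[3,3]: 101/35
Tr(M) = 101/35

101/35


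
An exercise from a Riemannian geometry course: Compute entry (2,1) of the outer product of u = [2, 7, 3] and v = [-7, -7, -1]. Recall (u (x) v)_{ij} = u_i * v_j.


The outer product entry T_{ij} = u_i * v_j.
We need i=2, j=1.
u_2 = 7, v_1 = -7
T_{2,1} = 7 * -7 = -49

-49


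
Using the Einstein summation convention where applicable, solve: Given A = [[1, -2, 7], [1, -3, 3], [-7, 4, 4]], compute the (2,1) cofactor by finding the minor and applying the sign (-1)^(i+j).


To find cofactor C_{21}, delete row 2 and column 1.
The resulting 2x2 submatrix is: [[-2, 7], [4, 4]]
Minor M_{21} = -2*4 - 7*4
  = -8 - 28 = -36
Sign = (-1)^(2+1) = (-1)^3 = -1
Cofactor C_{21} = -1 * -36 = 36

36


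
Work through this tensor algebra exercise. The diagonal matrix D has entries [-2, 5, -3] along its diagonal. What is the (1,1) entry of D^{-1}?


For a diagonal matrix, the inverse has entries (D^{-1})_{ii} = 1/d_{ii}.
The diagonal entries are: d_{11} = -2, d_{22} = 5, d_{33} = -3
We need (D^{-1})_{11} = 1/d_{11} = 1/-2 = -1/2

-1/2


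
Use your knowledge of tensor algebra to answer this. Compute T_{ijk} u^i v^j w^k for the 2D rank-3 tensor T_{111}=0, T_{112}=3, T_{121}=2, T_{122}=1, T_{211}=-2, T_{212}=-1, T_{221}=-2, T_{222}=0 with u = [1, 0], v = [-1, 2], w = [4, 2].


S = sum over i,j,k of T_{ijk} u_i v_j w_k. Expanding all 8 terms:
T_{111}*u_1*v_1*w_1 = 0*1*-1*4 = 0  (running total: 0)
T_{112}*u_1*v_1*w_2 = 3*1*-1*2 = -6  (running total: -6)
T_{121}*u_1*v_2*w_1 = 2*1*2*4 = 16  (running total: 10)
T_{122}*u_1*v_2*w_2 = 1*1*2*2 = 4  (running total: 14)
T_{211}*u_2*v_1*w_1 = -2*0*-1*4 = 0  (running total: 14)
T_{212}*u_2*v_1*w_2 = -1*0*-1*2 = 0  (running total: 14)
T_{221}*u_2*v_2*w_1 = -2*0*2*4 = 0  (running total: 14)
T_{222}*u_2*v_2*w_2 = 0*0*2*2 = 0  (running total: 14)
S = 14

14


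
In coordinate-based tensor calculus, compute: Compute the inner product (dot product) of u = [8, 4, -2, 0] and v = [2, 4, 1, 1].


The inner product u . v = sum of u_i * v_i.
Term-by-term: 8 * 2, 4 * 4, -2 * 1, 0 * 1
Products: 16, 16, -2, 0
Sum = 16 + 16 + -2 + 0 = 30

30


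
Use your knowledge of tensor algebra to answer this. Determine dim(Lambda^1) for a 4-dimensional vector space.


The dimension of the space of p-forms on an n-dimensional space is C(n, p).
n = 4, p = 1
C(4, 1) = 4! / (1! * 3!) = 4

4


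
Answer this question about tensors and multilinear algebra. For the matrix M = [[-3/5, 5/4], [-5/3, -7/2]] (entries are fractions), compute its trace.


The trace is the sum of diagonal entries.
Diagonal: M[1,1] = -3/5, M[2,2] = -7/2
Tr(M) = -3/5 + -7/2
Computing step by step:
After adding M[1,1]: -3/5
After adding M[2,2]: -41/10
Tr(M) = -41/10

-41/10


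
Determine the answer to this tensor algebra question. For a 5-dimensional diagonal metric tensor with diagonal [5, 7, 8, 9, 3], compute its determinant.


For a diagonal metric, the determinant is the product of diagonal entries.
Diagonal entries: 5, 7, 8, 9, 3
det(g) = 5 * 7 * 8 * 9 * 3 = 7560

7560


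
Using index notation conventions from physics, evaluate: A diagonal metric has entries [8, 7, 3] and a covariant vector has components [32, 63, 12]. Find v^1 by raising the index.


To raise an index with a diagonal metric: v^i = v_i / g_{ii}.
For index 1: v_1 = 32, g_{11} = 8
v^1 = 32 / 8 = 4

4


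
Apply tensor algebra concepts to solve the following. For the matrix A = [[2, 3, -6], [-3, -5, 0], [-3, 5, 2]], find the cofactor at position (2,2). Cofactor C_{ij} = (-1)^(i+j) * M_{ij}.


To find cofactor C_{22}, delete row 2 and column 2.
The resulting 2x2 submatrix is: [[2, -6], [-3, 2]]
Minor M_{22} = 2*2 - -6*-3
  = 4 - 18 = -14
Sign = (-1)^(2+2) = (-1)^4 = 1
Cofactor C_{22} = 1 * -14 = -14

-14


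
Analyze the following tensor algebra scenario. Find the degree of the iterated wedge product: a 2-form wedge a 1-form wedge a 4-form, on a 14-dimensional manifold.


The degree of a wedge product is the sum of the degrees of the individual forms.
Degrees: 2, 1, 4
Total degree = 2 + 1 + 4 = 7

7


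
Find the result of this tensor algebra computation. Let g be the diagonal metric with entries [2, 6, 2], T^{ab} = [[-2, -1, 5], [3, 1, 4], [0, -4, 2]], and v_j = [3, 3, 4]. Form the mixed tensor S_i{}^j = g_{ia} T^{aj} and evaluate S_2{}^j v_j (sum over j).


Step 1: lower the first index. For a diagonal metric, g_{ia} T^{aj} = g_{ii} T^{ij} (no sum on i).
g_{22} = 6
S_2{}^1 = 6 * T^{21} = 6 * 3 = 18
S_2{}^2 = 6 * T^{22} = 6 * 1 = 6
S_2{}^3 = 6 * T^{23} = 6 * 4 = 24
Step 2: contract S_2{}^j with v_j.
S_2{}^1 * v_1 = 18 * 3 = 54
S_2{}^2 * v_2 = 6 * 3 = 18
S_2{}^3 * v_3 = 24 * 4 = 96
Result = 54 + 18 + 96 = 168

168


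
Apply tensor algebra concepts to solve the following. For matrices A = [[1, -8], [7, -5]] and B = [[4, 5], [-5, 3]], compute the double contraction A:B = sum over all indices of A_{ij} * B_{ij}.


A:B = sum over all i,j of A_{ij} * B_{ij}.
Row 1: 1*4=4, -8*5=-40 => row sum = -36
Row 2: 7*-5=-35, -5*3=-15 => row sum = -50
Total = -36 + -50 = -86

-86


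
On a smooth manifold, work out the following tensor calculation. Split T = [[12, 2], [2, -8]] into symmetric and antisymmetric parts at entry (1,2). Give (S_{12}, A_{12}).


T_{12} = 2
T_{21} = 2
S_{12} = (2 + 2)/2 = 4/2 = 2
A_{12} = (2 - 2)/2 = 0/2 = 0
Check: S + A = 2 + 0 = 2 = T_{12}.

(2, 0)


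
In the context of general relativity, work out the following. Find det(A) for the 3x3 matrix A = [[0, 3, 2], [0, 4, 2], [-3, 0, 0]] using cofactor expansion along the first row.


Expanding along the first row, det(A) = a11*M_11 - a12*M_12 + a13*M_13, where M_1j is the (1,j) minor.
Minor M_11 = 4*0 - 2*0 = 0
Minor M_12 = 0*0 - 2*-3 = 6
Minor M_13 = 0*0 - 4*-3 = 12
det = 0*(0) - 3*(6) + 2*(12)
    = 0 - 18 + 24
    = 6

6


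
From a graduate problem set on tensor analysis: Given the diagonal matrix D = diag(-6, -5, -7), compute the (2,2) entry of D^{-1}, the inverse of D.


For a diagonal matrix, the inverse has entries (D^{-1})_{ii} = 1/d_{ii}.
The diagonal entries are: d_{11} = -6, d_{22} = -5, d_{33} = -7
We need (D^{-1})_{22} = 1/d_{22} = 1/-5 = -1/5

-1/5


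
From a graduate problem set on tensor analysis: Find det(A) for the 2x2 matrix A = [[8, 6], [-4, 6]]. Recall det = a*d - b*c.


For a 2x2 matrix [[a, b], [c, d]], det = a*d - b*c.
a = 8, b = 6, c = -4, d = 6
a*d = 8 * 6 = 48
b*c = 6 * -4 = -24
det = 48 - -24 = 72

72


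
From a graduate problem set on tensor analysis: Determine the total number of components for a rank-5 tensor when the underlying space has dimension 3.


The number of components of a rank-r tensor in d dimensions is d^r.
Here d = 3 and r = 5.
3^5 = 243

243


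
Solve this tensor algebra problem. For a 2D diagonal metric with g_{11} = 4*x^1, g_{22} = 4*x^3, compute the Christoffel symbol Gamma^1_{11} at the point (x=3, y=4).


For a diagonal metric, Gamma^k_{ij} = (1/2) g^{kk} (dg_{ik}/dx_j + dg_{jk}/dx_i - dg_{ij}/dx_k).
The metric is diagonal, so g_{ab} = 0 for a != b.
At the given point: g_{11} = 12, g_{22} = 108
g^{11} = 1/12
dg_{11}/dx_1 = dg_{11}/dx_1 = 4
dg_{11}/dx_1 = dg_{11}/dx_1 = 4
dg_{11}/dx_1 = dg_{11}/dx_1 = 4
Numerator = 4 + 4 - 4 = 4
Gamma^1_{11} = 4 / (2 * 12) = 1/6

1/6


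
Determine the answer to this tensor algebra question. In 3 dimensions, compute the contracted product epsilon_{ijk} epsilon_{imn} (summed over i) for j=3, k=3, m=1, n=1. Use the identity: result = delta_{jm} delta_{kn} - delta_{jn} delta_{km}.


Using the identity: epsilon_{ijk} epsilon_{imn} = delta_{jm} delta_{kn} - delta_{jn} delta_{km}.
delta_{31} = 0
delta_{31} = 0
delta_{31} = 0
delta_{31} = 0
Result = 0 * 0 - 0 * 0 = 0 - 0 = 0

0


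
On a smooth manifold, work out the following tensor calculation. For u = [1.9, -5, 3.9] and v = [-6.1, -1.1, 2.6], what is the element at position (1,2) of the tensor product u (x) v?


The outer product entry T_{ij} = u_i * v_j.
We need i=1, j=2.
u_1 = 1.9, v_2 = -1.1
T_{1,2} = 1.9 * -1.1 = -2.09

-2.09


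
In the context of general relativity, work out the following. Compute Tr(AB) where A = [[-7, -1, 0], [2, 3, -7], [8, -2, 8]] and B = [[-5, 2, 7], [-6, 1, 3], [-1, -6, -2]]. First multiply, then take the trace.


Tr(AB) = sum_i (AB)_{ii} where (AB)_{ii} = sum_k A_{ik} B_{ki}.
(AB)_{11} = -7*-5 + -1*-6 + 0*-1 = 41
(AB)_{22} = 2*2 + 3*1 + -7*-6 = 49
(AB)_{33} = 8*7 + -2*3 + 8*-2 = 34
Tr(AB) = 41 + 49 + 34 = 124

124


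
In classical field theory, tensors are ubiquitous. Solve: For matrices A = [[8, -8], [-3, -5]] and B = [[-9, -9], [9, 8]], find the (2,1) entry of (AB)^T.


(AB)^T_{ij} = (AB)_{ji} = sum_k A_{jk} B_{ki}.
For i=2, j=1 we need (AB)_{12}:
A_{11} * B_{12} = 8 * -9 = -72
A_{12} * B_{22} = -8 * 8 = -64
Sum = -72 + -64 = -136

-136


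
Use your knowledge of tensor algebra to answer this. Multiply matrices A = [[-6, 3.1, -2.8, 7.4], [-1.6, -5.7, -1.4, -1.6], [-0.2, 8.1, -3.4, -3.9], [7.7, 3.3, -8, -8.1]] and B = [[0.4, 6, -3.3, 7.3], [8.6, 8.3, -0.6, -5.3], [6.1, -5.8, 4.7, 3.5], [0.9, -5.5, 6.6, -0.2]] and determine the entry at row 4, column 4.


(AB)_{ij} = sum_k A_{ik} B_{kj}.
For i=4, j=4:
A_{41} * B_{14} = 7.7 * 7.3 = 56.21
A_{42} * B_{24} = 3.3 * -5.3 = -17.49
A_{43} * B_{34} = -8 * 3.5 = -28
A_{44} * B_{44} = -8.1 * -0.2 = 1.62
Sum = 56.21 + -17.49 + -28 + 1.62 = 12.34

12.34


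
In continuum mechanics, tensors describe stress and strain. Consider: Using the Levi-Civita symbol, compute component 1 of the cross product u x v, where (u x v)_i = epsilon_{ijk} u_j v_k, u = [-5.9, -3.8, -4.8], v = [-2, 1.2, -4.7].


(u x v)_1 = sum_{j,k} epsilon_{1jk} u_j v_k. Only permutations of (1,2,3) contribute; the two non-zero terms are:
eps_{123} u_2 v_3 = 1 * -3.8 * -4.7 = 17.86
eps_{132} u_3 v_2 = -1 * -4.8 * 1.2 = 5.76
(u x v)_1 = 23.62

23.62


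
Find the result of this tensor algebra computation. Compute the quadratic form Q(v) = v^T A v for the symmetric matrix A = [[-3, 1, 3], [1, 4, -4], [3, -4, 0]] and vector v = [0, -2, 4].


First compute Av:
(Av)_1 = -3*0 + 1*-2 + 3*4 = 10
(Av)_2 = 1*0 + 4*-2 + -4*4 = -24
(Av)_3 = 3*0 + -4*-2 + 0*4 = 8
Av = [10, -24, 8]
Then v^T (Av) = 0*10 + -2*-24 + 4*8
= 0 + 48 + 32 = 80

80


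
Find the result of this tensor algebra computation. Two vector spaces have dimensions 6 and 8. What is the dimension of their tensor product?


The dimension of a tensor product is the product of dimensions.
dim(V) = 6, dim(W) = 8
dim(V (x) W) = 6 * 8 = 48

48


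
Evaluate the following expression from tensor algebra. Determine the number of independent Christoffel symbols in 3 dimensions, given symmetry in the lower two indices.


Christoffel symbols Gamma^k_{ij} are symmetric in i,j, so there are d * d(d+1)/2 independent symbols.
d = 3
d(d+1)/2 = 3 * 4 / 2 = 6
Total = 3 * 6 = 18

18


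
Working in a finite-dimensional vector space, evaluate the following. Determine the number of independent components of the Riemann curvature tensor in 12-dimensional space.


The Riemann tensor in d dimensions has d^2(d^2 - 1)/12 independent components.
d = 12, so d^2 = 144
d^2 - 1 = 143
d^2(d^2 - 1) = 144 * 143 = 20592
Divide by 12: 20592 / 12 = 1716

1716


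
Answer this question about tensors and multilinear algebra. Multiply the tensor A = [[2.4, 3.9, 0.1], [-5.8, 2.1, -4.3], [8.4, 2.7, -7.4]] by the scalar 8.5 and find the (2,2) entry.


Scalar multiplication: (cA)_{ij} = c * A_{ij}.
c = 8.5
A_{22} = 2.1
(cA)_{22} = 8.5 * 2.1 = 17.85

17.85


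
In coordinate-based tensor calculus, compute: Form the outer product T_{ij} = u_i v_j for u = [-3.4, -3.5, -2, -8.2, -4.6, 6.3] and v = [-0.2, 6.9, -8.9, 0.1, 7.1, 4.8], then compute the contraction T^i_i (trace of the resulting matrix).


The outer product gives T_{ij} = u_i v_j.
The trace (contraction) is Tr(T) = sum_i T_{ii} = sum_i u_i v_i.
Diagonal entries:
T_{11} = u_1 * v_1 = -3.4 * -0.2 = 0.68
T_{22} = u_2 * v_2 = -3.5 * 6.9 = -24.15
T_{33} = u_3 * v_3 = -2 * -8.9 = 17.8
T_{44} = u_4 * v_4 = -8.2 * 0.1 = -0.82
T_{55} = u_5 * v_5 = -4.6 * 7.1 = -32.66
T_{66} = u_6 * v_6 = 6.3 * 4.8 = 30.24
Tr(T) = 0.68 + -24.15 + 17.8 + -0.82 + -32.66 + 30.24 = -8.91

-8.91


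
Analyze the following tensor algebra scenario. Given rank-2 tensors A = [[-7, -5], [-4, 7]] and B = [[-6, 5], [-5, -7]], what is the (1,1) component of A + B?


Tensor addition is component-wise: (A + B)_{ij} = A_{ij} + B_{ij}.
A_{11} = -7
B_{11} = -6
(A + B)_{11} = -7 + -6 = -13

-13


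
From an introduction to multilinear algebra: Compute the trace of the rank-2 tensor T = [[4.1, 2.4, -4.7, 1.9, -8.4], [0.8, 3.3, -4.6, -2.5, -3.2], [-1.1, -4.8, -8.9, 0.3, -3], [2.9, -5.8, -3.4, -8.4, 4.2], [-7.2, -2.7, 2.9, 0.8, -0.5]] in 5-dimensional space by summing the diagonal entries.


The contraction (trace) of a rank-2 tensor is the sum of its diagonal elements.
Diagonal entries: A[1,1] = 4.1, A[2,2] = 3.3, A[3,3] = -8.9, A[4,4] = -8.4, A[5,5] = -0.5
Tr(A) = 4.1 + 3.3 + -8.9 + -8.4 + -0.5 = -10.4

-10.4


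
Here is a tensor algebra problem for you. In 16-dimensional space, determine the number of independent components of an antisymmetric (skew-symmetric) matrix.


An antisymmetric rank-2 tensor satisfies A_{ij} = -A_{ji}, so diagonal entries are zero.
The independent components are the upper-triangular entries: C(n, 2) = n(n-1)/2.
n = 16
C(16, 2) = 16 * 15 / 2 = 240 / 2 = 120

120


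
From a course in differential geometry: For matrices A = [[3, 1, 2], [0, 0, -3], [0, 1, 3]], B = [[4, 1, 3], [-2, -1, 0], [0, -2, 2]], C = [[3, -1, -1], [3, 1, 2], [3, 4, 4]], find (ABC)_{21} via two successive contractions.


(ABC)_{21} = sum_m (AB)_{2m} C_{m1}. First compute row 2 of AB.
(AB)_{21} = 0*4 + 0*-2 + -3*0 = 0
(AB)_{22} = 0*1 + 0*-1 + -3*-2 = 6
(AB)_{23} = 0*3 + 0*0 + -3*2 = -6
Now contract with column 1 of C:
(AB)_{21} * C_{11} = 0 * 3 = 0
(AB)_{22} * C_{21} = 6 * 3 = 18
(AB)_{23} * C_{31} = -6 * 3 = -18
(ABC)_{21} = 0 + 18 + -18 = 0

0


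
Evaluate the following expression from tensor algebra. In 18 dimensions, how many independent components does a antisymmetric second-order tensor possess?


A antisymmetric rank-2 tensor in d dimensions has d(d-1)/2 independent components.
d = 18
d(d-1)/2 = 18 * 17 / 2 = 306 / 2 = 153

153


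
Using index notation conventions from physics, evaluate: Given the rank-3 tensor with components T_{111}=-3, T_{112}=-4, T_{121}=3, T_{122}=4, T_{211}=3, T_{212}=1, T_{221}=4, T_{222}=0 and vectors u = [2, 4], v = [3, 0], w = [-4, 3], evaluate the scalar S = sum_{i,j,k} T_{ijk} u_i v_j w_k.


S = sum over i,j,k of T_{ijk} u_i v_j w_k. Expanding all 8 terms:
T_{111}*u_1*v_1*w_1 = -3*2*3*-4 = 72  (running total: 72)
T_{112}*u_1*v_1*w_2 = -4*2*3*3 = -72  (running total: 0)
T_{121}*u_1*v_2*w_1 = 3*2*0*-4 = 0  (running total: 0)
T_{122}*u_1*v_2*w_2 = 4*2*0*3 = 0  (running total: 0)
T_{211}*u_2*v_1*w_1 = 3*4*3*-4 = -144  (running total: -144)
T_{212}*u_2*v_1*w_2 = 1*4*3*3 = 36  (running total: -108)
T_{221}*u_2*v_2*w_1 = 4*4*0*-4 = 0  (running total: -108)
T_{222}*u_2*v_2*w_2 = 0*4*0*3 = 0  (running total: -108)
S = -108

-108


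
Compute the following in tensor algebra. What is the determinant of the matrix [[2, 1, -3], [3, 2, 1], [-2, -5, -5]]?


Expanding along the first row, det(A) = a11*M_11 - a12*M_12 + a13*M_13, where M_1j is the (1,j) minor.
Minor M_11 = 2*-5 - 1*-5 = -5
Minor M_12 = 3*-5 - 1*-2 = -13
Minor M_13 = 3*-5 - 2*-2 = -11
det = 2*(-5) - 1*(-13) + -3*(-11)
    = -10 - -13 + 33
    = 36

36


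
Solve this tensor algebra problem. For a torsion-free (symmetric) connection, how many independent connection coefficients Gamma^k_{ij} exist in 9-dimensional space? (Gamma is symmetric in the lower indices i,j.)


Christoffel symbols Gamma^k_{ij} are symmetric in i,j, so there are d * d(d+1)/2 independent symbols.
d = 9
d(d+1)/2 = 9 * 10 / 2 = 45
Total = 9 * 45 = 405

405


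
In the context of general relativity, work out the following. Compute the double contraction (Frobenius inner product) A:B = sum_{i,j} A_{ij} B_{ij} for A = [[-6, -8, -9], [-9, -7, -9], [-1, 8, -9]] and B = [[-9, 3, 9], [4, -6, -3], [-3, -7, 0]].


A:B = sum over all i,j of A_{ij} * B_{ij}.
Row 1: -6*-9=54, -8*3=-24, -9*9=-81 => row sum = -51
Row 2: -9*4=-36, -7*-6=42, -9*-3=27 => row sum = 33
Row 3: -1*-3=3, 8*-7=-56, -9*0=0 => row sum = -53
Total = -51 + 33 + -53 = -71

-71


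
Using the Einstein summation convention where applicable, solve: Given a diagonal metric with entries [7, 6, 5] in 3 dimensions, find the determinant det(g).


For a diagonal metric, the determinant is the product of diagonal entries.
Diagonal entries: 7, 6, 5
det(g) = 7 * 6 * 5 = 210

210


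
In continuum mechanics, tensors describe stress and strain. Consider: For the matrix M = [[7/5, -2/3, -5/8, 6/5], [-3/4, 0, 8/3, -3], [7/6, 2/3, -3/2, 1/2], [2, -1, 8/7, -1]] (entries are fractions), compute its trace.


The trace is the sum of diagonal entries.
Diagonal: M[1,1] = 7/5, M[2,2] = 0, M[3,3] = -3/2, M[4,4] = -1
Tr(M) = 7/5 + 0 + -3/2 + -1
Computing step by step:
After adding M[1,1]: 7/5
After adding M[2,2]: 7/5
After adding M[3,3]: -1/10
After adding M[4,4]: -11/10
Tr(M) = -11/10

-11/10


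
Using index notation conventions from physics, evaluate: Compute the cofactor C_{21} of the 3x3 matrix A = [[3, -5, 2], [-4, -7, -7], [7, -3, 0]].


To find cofactor C_{21}, delete row 2 and column 1.
The resulting 2x2 submatrix is: [[-5, 2], [-3, 0]]
Minor M_{21} = -5*0 - 2*-3
  = 0 - -6 = 6
Sign = (-1)^(2+1) = (-1)^3 = -1
Cofactor C_{21} = -1 * 6 = -6

-6


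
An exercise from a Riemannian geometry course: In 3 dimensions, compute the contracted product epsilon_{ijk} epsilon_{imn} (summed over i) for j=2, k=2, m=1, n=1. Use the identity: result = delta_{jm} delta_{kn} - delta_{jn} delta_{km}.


Using the identity: epsilon_{ijk} epsilon_{imn} = delta_{jm} delta_{kn} - delta_{jn} delta_{km}.
delta_{21} = 0
delta_{21} = 0
delta_{21} = 0
delta_{21} = 0
Result = 0 * 0 - 0 * 0 = 0 - 0 = 0

0


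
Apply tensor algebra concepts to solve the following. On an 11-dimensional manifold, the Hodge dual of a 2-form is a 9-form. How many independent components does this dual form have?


The Hodge dual of a p-form on an n-dimensional manifold is an (n-p)-form.
n = 11, p = 2, so dual degree = 11 - 2 = 9
The number of components is C(n, n-p) = C(11, 9) = 55

55


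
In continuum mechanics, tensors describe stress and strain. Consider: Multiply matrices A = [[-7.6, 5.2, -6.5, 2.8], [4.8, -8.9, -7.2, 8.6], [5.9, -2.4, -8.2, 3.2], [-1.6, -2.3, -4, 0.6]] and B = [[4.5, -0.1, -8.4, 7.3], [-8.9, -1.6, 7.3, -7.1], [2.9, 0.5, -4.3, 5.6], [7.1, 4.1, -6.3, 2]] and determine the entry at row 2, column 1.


(AB)_{ij} = sum_k A_{ik} B_{kj}.
For i=2, j=1:
A_{21} * B_{11} = 4.8 * 4.5 = 21.6
A_{22} * B_{21} = -8.9 * -8.9 = 79.21
A_{23} * B_{31} = -7.2 * 2.9 = -20.88
A_{24} * B_{41} = 8.6 * 7.1 = 61.06
Sum = 21.6 + 79.21 + -20.88 + 61.06 = 140.99

140.99


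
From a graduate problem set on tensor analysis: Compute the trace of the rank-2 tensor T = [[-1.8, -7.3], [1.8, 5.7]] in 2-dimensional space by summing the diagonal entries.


The contraction (trace) of a rank-2 tensor is the sum of its diagonal elements.
Diagonal entries: A[1,1] = -1.8, A[2,2] = 5.7
Tr(A) = -1.8 + 5.7 = 3.9

3.9


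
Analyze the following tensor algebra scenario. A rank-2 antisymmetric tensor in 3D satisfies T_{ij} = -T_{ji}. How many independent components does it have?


An antisymmetric rank-2 tensor satisfies A_{ij} = -A_{ji}, so diagonal entries are zero.
The independent components are the upper-triangular entries: C(n, 2) = n(n-1)/2.
n = 3
C(3, 2) = 3 * 2 / 2 = 6 / 2 = 3

3


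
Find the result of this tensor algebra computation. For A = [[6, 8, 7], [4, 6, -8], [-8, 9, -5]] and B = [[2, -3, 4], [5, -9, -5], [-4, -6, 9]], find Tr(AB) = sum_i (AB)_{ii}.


Tr(AB) = sum_i (AB)_{ii} where (AB)_{ii} = sum_k A_{ik} B_{ki}.
(AB)_{11} = 6*2 + 8*5 + 7*-4 = 24
(AB)_{22} = 4*-3 + 6*-9 + -8*-6 = -18
(AB)_{33} = -8*4 + 9*-5 + -5*9 = -122
Tr(AB) = 24 + -18 + -122 = -116

-116


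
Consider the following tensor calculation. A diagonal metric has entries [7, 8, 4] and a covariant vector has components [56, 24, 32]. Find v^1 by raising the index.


To raise an index with a diagonal metric: v^i = v_i / g_{ii}.
For index 1: v_1 = 56, g_{11} = 7
v^1 = 56 / 7 = 8

8


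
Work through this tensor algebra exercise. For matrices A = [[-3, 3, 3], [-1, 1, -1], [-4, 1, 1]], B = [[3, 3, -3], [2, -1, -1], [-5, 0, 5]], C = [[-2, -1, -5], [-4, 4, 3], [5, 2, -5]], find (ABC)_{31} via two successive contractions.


(ABC)_{31} = sum_m (AB)_{3m} C_{m1}. First compute row 3 of AB.
(AB)_{31} = -4*3 + 1*2 + 1*-5 = -15
(AB)_{32} = -4*3 + 1*-1 + 1*0 = -13
(AB)_{33} = -4*-3 + 1*-1 + 1*5 = 16
Now contract with column 1 of C:
(AB)_{31} * C_{11} = -15 * -2 = 30
(AB)_{32} * C_{21} = -13 * -4 = 52
(AB)_{33} * C_{31} = 16 * 5 = 80
(ABC)_{31} = 30 + 52 + 80 = 162

162


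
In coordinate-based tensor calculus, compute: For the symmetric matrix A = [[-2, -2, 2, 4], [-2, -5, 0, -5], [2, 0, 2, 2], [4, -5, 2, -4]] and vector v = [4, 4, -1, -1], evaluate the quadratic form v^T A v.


First compute Av:
(Av)_1 = -2*4 + -2*4 + 2*-1 + 4*-1 = -22
(Av)_2 = -2*4 + -5*4 + 0*-1 + -5*-1 = -23
(Av)_3 = 2*4 + 0*4 + 2*-1 + 2*-1 = 4
(Av)_4 = 4*4 + -5*4 + 2*-1 + -4*-1 = -2
Av = [-22, -23, 4, -2]
Then v^T (Av) = 4*-22 + 4*-23 + -1*4 + -1*-2
= -88 + -92 + -4 + 2 = -182

-182


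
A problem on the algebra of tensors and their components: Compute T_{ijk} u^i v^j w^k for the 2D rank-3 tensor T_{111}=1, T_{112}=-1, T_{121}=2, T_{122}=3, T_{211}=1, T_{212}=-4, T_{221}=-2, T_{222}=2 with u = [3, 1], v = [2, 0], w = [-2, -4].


S = sum over i,j,k of T_{ijk} u_i v_j w_k. Expanding all 8 terms:
T_{111}*u_1*v_1*w_1 = 1*3*2*-2 = -12  (running total: -12)
T_{112}*u_1*v_1*w_2 = -1*3*2*-4 = 24  (running total: 12)
T_{121}*u_1*v_2*w_1 = 2*3*0*-2 = 0  (running total: 12)
T_{122}*u_1*v_2*w_2 = 3*3*0*-4 = 0  (running total: 12)
T_{211}*u_2*v_1*w_1 = 1*1*2*-2 = -4  (running total: 8)
T_{212}*u_2*v_1*w_2 = -4*1*2*-4 = 32  (running total: 40)
T_{221}*u_2*v_2*w_1 = -2*1*0*-2 = 0  (running total: 40)
T_{222}*u_2*v_2*w_2 = 2*1*0*-4 = 0  (running total: 40)
S = 40

40


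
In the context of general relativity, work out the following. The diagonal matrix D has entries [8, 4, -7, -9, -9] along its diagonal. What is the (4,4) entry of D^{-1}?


For a diagonal matrix, the inverse has entries (D^{-1})_{ii} = 1/d_{ii}.
The diagonal entries are: d_{11} = 8, d_{22} = 4, d_{33} = -7, d_{44} = -9, d_{55} = -9
We need (D^{-1})_{44} = 1/d_{44} = 1/-9 = -1/9

-1/9


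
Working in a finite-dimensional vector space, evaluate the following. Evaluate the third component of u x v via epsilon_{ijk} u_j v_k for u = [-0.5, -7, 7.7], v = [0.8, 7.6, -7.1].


(u x v)_3 = sum_{j,k} epsilon_{3jk} u_j v_k. Only permutations of (1,2,3) contribute; the two non-zero terms are:
eps_{312} u_1 v_2 = 1 * -0.5 * 7.6 = -3.8
eps_{321} u_2 v_1 = -1 * -7 * 0.8 = 5.6
(u x v)_3 = 1.8

1.8


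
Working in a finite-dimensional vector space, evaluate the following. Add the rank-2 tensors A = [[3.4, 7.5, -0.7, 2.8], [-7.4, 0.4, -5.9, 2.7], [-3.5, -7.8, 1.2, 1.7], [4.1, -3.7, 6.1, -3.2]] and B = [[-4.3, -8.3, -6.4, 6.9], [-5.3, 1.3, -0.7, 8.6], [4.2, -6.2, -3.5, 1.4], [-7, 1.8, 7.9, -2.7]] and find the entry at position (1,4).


Tensor addition is component-wise: (A + B)_{ij} = A_{ij} + B_{ij}.
A_{14} = 2.8
B_{14} = 6.9
(A + B)_{14} = 2.8 + 6.9 = 9.7

9.7


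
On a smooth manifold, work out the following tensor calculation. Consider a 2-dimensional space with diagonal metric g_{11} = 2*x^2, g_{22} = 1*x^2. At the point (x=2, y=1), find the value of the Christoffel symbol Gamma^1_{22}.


For a diagonal metric, Gamma^k_{ij} = (1/2) g^{kk} (dg_{ik}/dx_j + dg_{jk}/dx_i - dg_{ij}/dx_k).
The metric is diagonal, so g_{ab} = 0 for a != b.
At the given point: g_{11} = 8, g_{22} = 4
g^{11} = 1/8
dg_{21}/dx_2 = 0 (off-diagonal)
dg_{21}/dx_2 = 0 (off-diagonal)
dg_{22}/dx_1 = dg_{22}/dx_1 = 4
Numerator = 0 + 0 - 4 = -4
Gamma^1_{22} = -4 / (2 * 8) = -1/4

-1/4


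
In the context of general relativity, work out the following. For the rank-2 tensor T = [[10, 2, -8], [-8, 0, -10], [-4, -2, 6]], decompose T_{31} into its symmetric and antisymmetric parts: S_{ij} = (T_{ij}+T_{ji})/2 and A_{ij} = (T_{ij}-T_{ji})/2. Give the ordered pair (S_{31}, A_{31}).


T_{31} = -4
T_{13} = -8
S_{31} = (-4 + -8)/2 = -12/2 = -6
A_{31} = (-4 - -8)/2 = 4/2 = 2
Check: S + A = -6 + 2 = -4 = T_{31}.

(-6, 2)


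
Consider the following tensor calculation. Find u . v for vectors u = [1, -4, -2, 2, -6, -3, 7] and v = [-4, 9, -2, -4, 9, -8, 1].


The inner product u . v = sum of u_i * v_i.
Term-by-term: 1 * -4, -4 * 9, -2 * -2, 2 * -4, -6 * 9, -3 * -8, 7 * 1
Products: -4, -36, 4, -8, -54, 24, 7
Sum = -4 + -36 + 4 + -8 + -54 + 24 + 7 = -67

-67


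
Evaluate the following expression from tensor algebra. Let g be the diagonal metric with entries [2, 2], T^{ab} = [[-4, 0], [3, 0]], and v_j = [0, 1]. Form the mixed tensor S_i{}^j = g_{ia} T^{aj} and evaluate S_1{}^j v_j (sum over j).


Step 1: lower the first index. For a diagonal metric, g_{ia} T^{aj} = g_{ii} T^{ij} (no sum on i).
g_{11} = 2
S_1{}^1 = 2 * T^{11} = 2 * -4 = -8
S_1{}^2 = 2 * T^{12} = 2 * 0 = 0
Step 2: contract S_1{}^j with v_j.
S_1{}^1 * v_1 = -8 * 0 = 0
S_1{}^2 * v_2 = 0 * 1 = 0
Result = 0 + 0 = 0

0


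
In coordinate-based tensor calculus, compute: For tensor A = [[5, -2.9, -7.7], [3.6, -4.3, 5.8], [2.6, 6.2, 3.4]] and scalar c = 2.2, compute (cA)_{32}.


Scalar multiplication: (cA)_{ij} = c * A_{ij}.
c = 2.2
A_{32} = 6.2
(cA)_{32} = 2.2 * 6.2 = 13.64

13.64


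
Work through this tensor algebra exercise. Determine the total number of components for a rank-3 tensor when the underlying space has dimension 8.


The number of components of a rank-r tensor in d dimensions is d^r.
Here d = 8 and r = 3.
8^3 = 512

512
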